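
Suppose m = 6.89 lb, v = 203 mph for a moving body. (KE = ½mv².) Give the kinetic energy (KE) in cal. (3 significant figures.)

3080 cal

KE is given directly by: KE = ½mv².
m = 6.89 lb = 3.125 kg; v = 203 mph = 90.75 m/s.
KE = 12869 J  (the unit combination reduces to kg·m²/s² = J)
12869 J × (1 cal / 4.184 J) = 3076 cal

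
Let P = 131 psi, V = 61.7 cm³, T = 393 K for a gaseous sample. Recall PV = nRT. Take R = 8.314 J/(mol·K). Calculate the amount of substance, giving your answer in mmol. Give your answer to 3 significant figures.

Rearranging PV = nRT for n: n = PV/(RT).
P = 131 psi = 9.032×10^5 Pa; V = 61.7 cm³ = 6.170×10^-5 m³; T = 393 K; R = 8.314 J/(mol·K).
n = 0.01706 mol
0.01706 mol × (1 mmol / 0.001000 mol) = 17.06 mmol

17.1 mmol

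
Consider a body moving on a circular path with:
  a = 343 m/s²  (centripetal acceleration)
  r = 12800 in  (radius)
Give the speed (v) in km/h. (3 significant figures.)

1200 km/h

Solving a = v²/r for v: v = √(a·r).
a = 343 m/s²; r = 12800 in = 325.1 m.
v = 333.9 m/s
333.9 m/s × (1 km/h / 0.2778 m/s) = 1202 km/h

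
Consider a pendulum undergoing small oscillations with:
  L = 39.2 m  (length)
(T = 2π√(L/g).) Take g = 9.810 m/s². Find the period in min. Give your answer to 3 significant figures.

0.209 min

Directly: T = 2π√(L/g).
L = 39.2 m; g = 9.810 m/s².
T = 12.56 s
12.56 s × (1 min / 60.00 s) = 0.2093 min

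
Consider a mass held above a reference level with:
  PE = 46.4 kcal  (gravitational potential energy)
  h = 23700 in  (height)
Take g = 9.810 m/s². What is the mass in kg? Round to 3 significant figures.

Solving PE = m·g·h for m: m = PE/(g·h).
PE = 46.4 kcal = 1.941×10^5 J; h = 23700 in = 602.0 m; g = 9.810 m/s².
m = 32.87 kg

32.9 kg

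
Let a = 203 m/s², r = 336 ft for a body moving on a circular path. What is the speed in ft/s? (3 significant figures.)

Rearranging: v = √(a·r).
a = 203 m/s²; r = 336 ft = 102.4 m.
v = 144.2 m/s
144.2 m/s × (1 ft/s / 0.3048 m/s) = 473.1 ft/s

473 ft/s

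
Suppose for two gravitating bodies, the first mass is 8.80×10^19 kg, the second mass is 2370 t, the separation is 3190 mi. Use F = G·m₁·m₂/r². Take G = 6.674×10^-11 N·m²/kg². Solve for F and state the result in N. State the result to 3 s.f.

528 N

From Newton's law of gravitation: F = Gm₁m₂/r².
m₁ = 8.80×10^19 kg; m₂ = 2370 t = 2.370×10^6 kg; r = 3190 mi = 5.134×10^6 m; G = 6.674×10^-11 N·m²/kg².
F = 528.1 N  (the unit combination reduces to kg·m/s² = N)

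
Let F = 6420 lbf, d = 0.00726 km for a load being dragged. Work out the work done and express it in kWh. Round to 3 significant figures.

W is given directly by: W = F·d.
F = 6420 lbf = 28558 N; d = 0.00726 km = 7.260 m.
W = 2.073×10^5 J
2.073×10^5 J × (1 kWh / 3.600×10^6 J) = 0.05759 kWh

0.0576 kWh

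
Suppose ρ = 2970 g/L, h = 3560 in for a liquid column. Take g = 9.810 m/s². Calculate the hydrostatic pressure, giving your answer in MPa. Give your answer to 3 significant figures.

2.63 MPa

P is given directly by: P = ρgh.
ρ = 2970 g/L = 2970 kg/m³; h = 3560 in = 90.42 m; g = 9.810 m/s².
P = 2.635×10^6 Pa  (the unit combination reduces to kg/(m·s²) = Pa)
2.635×10^6 Pa × (1 MPa / 1.000×10^6 Pa) = 2.635 MPa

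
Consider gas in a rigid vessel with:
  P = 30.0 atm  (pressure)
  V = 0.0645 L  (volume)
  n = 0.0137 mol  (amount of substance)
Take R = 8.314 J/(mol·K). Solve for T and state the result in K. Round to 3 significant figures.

Rearranging: T = PV/(nR).
P = 30.0 atm = 3.040×10^6 Pa; V = 0.0645 L = 6.450×10^-5 m³; n = 0.0137 mol; R = 8.314 J/(mol·K).
T = 1721 K

1720 K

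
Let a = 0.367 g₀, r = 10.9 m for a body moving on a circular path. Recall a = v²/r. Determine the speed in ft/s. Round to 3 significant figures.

Solving a = v²/r for v: v = √(a·r).
a = 0.367 g₀ = 3.599 m/s²; r = 10.9 m.
v = 6.263 m/s
6.263 m/s × (1 ft/s / 0.3048 m/s) = 20.55 ft/s

20.5 ft/s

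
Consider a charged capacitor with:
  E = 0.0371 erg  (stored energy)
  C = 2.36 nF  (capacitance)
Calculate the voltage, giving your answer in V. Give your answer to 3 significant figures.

Rearranging E = ½C·V² for V: V = √(2E/C).
E = 0.0371 erg = 3.710×10^-9 J; C = 2.36 nF = 2.360×10^-9 F.
V = 1.773 V

1.77 V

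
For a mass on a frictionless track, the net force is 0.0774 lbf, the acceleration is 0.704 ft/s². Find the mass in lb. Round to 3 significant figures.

3.54 lb

From Newton's second law: m = F/a.
F = 0.0774 lbf = 0.3443 N; a = 0.704 ft/s² = 0.2146 m/s².
m = 1.605 kg
1.605 kg × (1 lb / 0.4536 kg) = 3.537 lb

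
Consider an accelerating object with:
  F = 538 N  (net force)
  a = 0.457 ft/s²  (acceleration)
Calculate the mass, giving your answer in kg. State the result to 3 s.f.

3860 kg

Rearranging: m = F/a.
F = 538 N; a = 0.457 ft/s² = 0.1393 m/s².
m = 3862 kg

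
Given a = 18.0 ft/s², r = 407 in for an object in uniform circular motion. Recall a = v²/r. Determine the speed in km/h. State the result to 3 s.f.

Rearranging a = v²/r for v: v = √(a·r).
a = 18.0 ft/s² = 5.486 m/s²; r = 407 in = 10.34 m.
v = 7.531 m/s
7.531 m/s × (1 km/h / 0.2778 m/s) = 27.11 km/h

27.1 km/h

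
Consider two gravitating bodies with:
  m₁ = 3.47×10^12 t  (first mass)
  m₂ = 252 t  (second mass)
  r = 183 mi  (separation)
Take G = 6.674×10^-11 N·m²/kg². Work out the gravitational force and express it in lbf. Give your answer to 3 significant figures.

0.151 lbf

From Newton's law of gravitation: F = Gm₁m₂/r².
m₁ = 3.47×10^12 t = 3.470×10^15 kg; m₂ = 252 t = 2.520×10^5 kg; r = 183 mi = 2.945×10^5 m; G = 6.674×10^-11 N·m²/kg².
F = 0.6728 N
0.6728 N × (1 lbf / 4.448 N) = 0.1513 lbf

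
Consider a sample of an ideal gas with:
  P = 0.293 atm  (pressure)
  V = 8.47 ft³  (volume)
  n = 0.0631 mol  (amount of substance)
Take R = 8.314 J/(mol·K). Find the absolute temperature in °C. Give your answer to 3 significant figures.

13300 °C

From the ideal-gas law: T = PV/(nR).
P = 0.293 atm = 29688 Pa; V = 8.47 ft³ = 0.2398 m³; n = 0.0631 mol; R = 8.314 J/(mol·K).
T = 13573 K
13573 K − 273.15 = 13300 °C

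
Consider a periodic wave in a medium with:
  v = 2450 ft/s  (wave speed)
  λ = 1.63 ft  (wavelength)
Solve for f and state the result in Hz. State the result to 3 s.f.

1500 Hz

Rearranging: f = v/λ.
v = 2450 ft/s = 746.8 m/s; λ = 1.63 ft = 0.4968 m.
f = 1503 Hz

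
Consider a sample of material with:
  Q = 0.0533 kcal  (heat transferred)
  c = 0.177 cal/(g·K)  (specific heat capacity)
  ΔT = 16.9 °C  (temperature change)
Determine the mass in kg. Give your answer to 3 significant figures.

Rearranging: m = Q/(c·ΔT).
Q = 0.0533 kcal = 223.0 J; c = 0.177 cal/(g·K) = 740.6 J/(kg·K); ΔT = 16.9 °C = 16.90 K.
m = 0.01782 kg

0.0178 kg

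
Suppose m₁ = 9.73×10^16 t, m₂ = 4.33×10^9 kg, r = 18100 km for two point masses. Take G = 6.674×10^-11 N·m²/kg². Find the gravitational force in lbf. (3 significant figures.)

Directly: F = Gm₁m₂/r².
m₁ = 9.73×10^16 t = 9.730×10^19 kg; m₂ = 4.33×10^9 kg; r = 18100 km = 1.810×10^7 m; G = 6.674×10^-11 N·m²/kg².
F = 85828 N  (the unit combination reduces to kg·m/s² = N)
85828 N × (1 lbf / 4.448 N) = 19295 lbf

19300 lbf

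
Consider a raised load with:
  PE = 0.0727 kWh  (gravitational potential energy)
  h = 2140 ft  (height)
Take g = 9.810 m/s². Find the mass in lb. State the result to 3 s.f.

90.2 lb

Rearranging PE = m·g·h for m: m = PE/(g·h).
PE = 0.0727 kWh = 2.617×10^5 J; h = 2140 ft = 652.3 m; g = 9.810 m/s².
m = 40.90 kg
40.90 kg × (1 lb / 0.4536 kg) = 90.17 lb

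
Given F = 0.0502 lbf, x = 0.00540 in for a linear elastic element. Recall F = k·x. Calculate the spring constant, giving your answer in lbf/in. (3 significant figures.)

Solving F = k·x for k: k = F/x.
F = 0.0502 lbf = 0.2233 N; x = 0.00540 in = 1.372×10^-4 m.
k = 1628 N/m
1628 N/m × (1 lbf/in / 175.1 N/m) = 9.296 lbf/in

9.30 lbf/in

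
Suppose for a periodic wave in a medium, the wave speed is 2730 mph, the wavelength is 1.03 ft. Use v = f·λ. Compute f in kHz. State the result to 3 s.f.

Rearranging v = f·λ for f: f = v/λ.
v = 2730 mph = 1220 m/s; λ = 1.03 ft = 0.3139 m.
f = 3887 Hz
3887 Hz × (1 kHz / 1000 Hz) = 3.887 kHz

3.89 kHz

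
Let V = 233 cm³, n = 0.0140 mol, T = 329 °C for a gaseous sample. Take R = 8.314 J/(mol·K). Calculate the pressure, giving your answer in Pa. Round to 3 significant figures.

P is given directly by: P = nRT/V.
V = 233 cm³ = 2.330×10^-4 m³; n = 0.0140 mol; T = 329 °C = 602.1 K; R = 8.314 J/(mol·K).
P = 3.008×10^5 Pa  (the unit combination reduces to kg/(m·s²) = Pa)

3.01×10^5 Pa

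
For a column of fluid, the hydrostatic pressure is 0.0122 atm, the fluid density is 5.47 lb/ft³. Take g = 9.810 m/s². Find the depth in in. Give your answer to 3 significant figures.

56.6 in

Rearranging: h = P/(ρ·g).
P = 0.0122 atm = 1236 Pa; ρ = 5.47 lb/ft³ = 87.62 kg/m³; g = 9.810 m/s².
h = 1.438 m
1.438 m × (1 in / 0.02540 m) = 56.62 in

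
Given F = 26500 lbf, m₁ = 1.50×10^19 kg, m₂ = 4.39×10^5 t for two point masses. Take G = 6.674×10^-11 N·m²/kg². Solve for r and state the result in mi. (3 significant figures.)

Rearranging F = G·m₁·m₂/r² for r: r = √(G·m₁m₂/F).
F = 26500 lbf = 1.179×10^5 N; m₁ = 1.50×10^19 kg; m₂ = 4.39×10^5 t = 4.390×10^8 kg; G = 6.674×10^-11 N·m²/kg².
r = 1.931×10^6 m
1.931×10^6 m × (1 mi / 1609 m) = 1200 mi

1200 mi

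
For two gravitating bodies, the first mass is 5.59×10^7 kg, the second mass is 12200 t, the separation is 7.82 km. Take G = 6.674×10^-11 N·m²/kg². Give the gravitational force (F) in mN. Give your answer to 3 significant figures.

0.744 mN

F is given directly by: F = Gm₁m₂/r².
m₁ = 5.59×10^7 kg; m₂ = 12200 t = 1.220×10^7 kg; r = 7.82 km = 7820 m; G = 6.674×10^-11 N·m²/kg².
F = 7.443×10^-4 N  (the unit combination reduces to kg·m/s² = N)
7.443×10^-4 N × (1 mN / 0.001000 N) = 0.7443 mN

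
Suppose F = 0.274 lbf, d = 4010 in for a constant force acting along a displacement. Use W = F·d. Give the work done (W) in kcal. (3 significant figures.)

0.0297 kcal

Directly: W = F·d.
F = 0.274 lbf = 1.219 N; d = 4010 in = 101.9 m.
W = 124.1 J
124.1 J × (1 kcal / 4184 J) = 0.02967 kcal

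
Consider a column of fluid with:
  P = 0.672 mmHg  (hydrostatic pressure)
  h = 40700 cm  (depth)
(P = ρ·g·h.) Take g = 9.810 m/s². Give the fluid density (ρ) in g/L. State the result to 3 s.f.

0.0224 g/L

Rearranging P = ρ·g·h for ρ: ρ = P/(g·h).
P = 0.672 mmHg = 89.59 Pa; h = 40700 cm = 407.0 m; g = 9.810 m/s².
ρ = 0.02244 kg/m³
Since 1 g/L = 1 kg/m³, 0.02244 g/L.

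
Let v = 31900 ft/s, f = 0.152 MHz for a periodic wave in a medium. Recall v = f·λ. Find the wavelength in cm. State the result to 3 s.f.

6.40 cm

Rearranging: λ = v/f.
v = 31900 ft/s = 9723 m/s; f = 0.152 MHz = 1.520×10^5 Hz.
λ = 0.06397 m
0.06397 m × (1 cm / 0.01000 m) = 6.397 cm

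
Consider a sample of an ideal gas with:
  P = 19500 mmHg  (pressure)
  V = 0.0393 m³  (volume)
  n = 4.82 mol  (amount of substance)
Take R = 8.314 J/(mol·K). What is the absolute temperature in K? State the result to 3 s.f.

Rearranging: T = PV/(nR).
P = 19500 mmHg = 2.600×10^6 Pa; V = 0.0393 m³; n = 4.82 mol; R = 8.314 J/(mol·K).
T = 2550 K

2550 K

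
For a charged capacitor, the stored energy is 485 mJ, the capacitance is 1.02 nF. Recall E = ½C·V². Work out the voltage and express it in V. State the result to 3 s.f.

30800 V

Rearranging: V = √(2E/C).
E = 485 mJ = 0.4850 J; C = 1.02 nF = 1.020×10^-9 F.
V = 30838 V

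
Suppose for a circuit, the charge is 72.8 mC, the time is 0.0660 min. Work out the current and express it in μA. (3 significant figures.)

Solving q = I·t for I: I = q/t.
q = 72.8 mC = 0.07280 C; t = 0.0660 min = 3.960 s.
I = 0.01838 A
0.01838 A × (1 μA / 1.000×10^-6 A) = 18384 μA

18400 μA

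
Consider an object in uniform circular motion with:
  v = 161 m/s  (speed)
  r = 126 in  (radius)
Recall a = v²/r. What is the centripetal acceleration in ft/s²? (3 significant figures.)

26600 ft/s²

Directly: a = v²/r.
v = 161 m/s; r = 126 in = 3.200 m.
a = 8099 m/s²
8099 m/s² × (1 ft/s² / 0.3048 m/s²) = 26573 ft/s²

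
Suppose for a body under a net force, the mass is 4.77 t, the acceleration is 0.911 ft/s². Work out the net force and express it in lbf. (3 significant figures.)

298 lbf

From Newton's second law: F = m·a.
m = 4.77 t = 4770 kg; a = 0.911 ft/s² = 0.2777 m/s².
F = 1324 N  (the unit combination reduces to kg·m/s² = N)
1324 N × (1 lbf / 4.448 N) = 297.8 lbf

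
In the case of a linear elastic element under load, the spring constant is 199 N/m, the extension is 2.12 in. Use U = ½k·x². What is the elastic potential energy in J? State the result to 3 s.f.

0.289 J

Directly: U = ½kx².
k = 199 N/m; x = 2.12 in = 0.05385 m.
U = 0.2885 J  (the unit combination reduces to kg·m²/s² = J)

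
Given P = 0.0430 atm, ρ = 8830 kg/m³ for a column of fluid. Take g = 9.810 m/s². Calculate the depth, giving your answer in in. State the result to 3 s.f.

1.98 in

Rearranging: h = P/(ρ·g).
P = 0.0430 atm = 4357 Pa; ρ = 8830 kg/m³; g = 9.810 m/s².
h = 0.05030 m
0.05030 m × (1 in / 0.02540 m) = 1.980 in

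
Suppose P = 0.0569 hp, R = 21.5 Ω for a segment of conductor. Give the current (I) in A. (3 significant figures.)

1.40 A

Rearranging P = I²R for I: I = √(P/R).
P = 0.0569 hp = 42.43 W; R = 21.5 Ω.
I = 1.405 A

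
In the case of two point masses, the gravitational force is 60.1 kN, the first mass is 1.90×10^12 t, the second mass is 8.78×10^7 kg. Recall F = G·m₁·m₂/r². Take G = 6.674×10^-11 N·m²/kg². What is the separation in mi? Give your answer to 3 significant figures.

Solving F = G·m₁·m₂/r² for r: r = √(G·m₁m₂/F).
F = 60.1 kN = 60100 N; m₁ = 1.90×10^12 t = 1.900×10^15 kg; m₂ = 8.78×10^7 kg; G = 6.674×10^-11 N·m²/kg².
r = 13611 m
13611 m × (1 mi / 1609 m) = 8.457 mi

8.46 mi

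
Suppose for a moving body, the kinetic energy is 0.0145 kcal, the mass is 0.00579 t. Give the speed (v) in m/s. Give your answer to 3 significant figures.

Rearranging: v = √(2·KE/m).
KE = 0.0145 kcal = 60.67 J; m = 0.00579 t = 5.790 kg.
v = 4.578 m/s

4.58 m/s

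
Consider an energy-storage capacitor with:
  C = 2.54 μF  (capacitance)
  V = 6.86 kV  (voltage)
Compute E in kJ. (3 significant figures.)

E is given directly by: E = ½CV².
C = 2.54 μF = 2.540×10^-6 F; V = 6.86 kV = 6860 V.
E = 59.77 J
59.77 J × (1 kJ / 1000 J) = 0.05977 kJ

0.0598 kJ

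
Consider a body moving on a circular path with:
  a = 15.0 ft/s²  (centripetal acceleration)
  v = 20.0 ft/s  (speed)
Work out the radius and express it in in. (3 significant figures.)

Solving a = v²/r for r: r = v²/a.
a = 15.0 ft/s² = 4.572 m/s²; v = 20.0 ft/s = 6.096 m/s.
r = 8.128 m
8.128 m × (1 in / 0.02540 m) = 320.0 in

320 in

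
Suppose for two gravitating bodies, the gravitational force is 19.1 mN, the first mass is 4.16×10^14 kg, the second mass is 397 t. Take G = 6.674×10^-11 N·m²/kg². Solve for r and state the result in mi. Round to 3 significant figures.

472 mi

From Newton's law of gravitation: r = √(G·m₁m₂/F).
F = 19.1 mN = 0.01910 N; m₁ = 4.16×10^14 kg; m₂ = 397 t = 3.970×10^5 kg; G = 6.674×10^-11 N·m²/kg².
r = 7.597×10^5 m
7.597×10^5 m × (1 mi / 1609 m) = 472.0 mi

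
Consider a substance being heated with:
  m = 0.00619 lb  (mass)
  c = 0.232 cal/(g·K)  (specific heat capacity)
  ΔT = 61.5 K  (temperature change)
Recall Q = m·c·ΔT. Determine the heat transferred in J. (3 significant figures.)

Q is given directly by: Q = mcΔT.
m = 0.00619 lb = 0.002808 kg; c = 0.232 cal/(g·K) = 970.7 J/(kg·K); ΔT = 61.5 K.
Q = 167.6 J

168 J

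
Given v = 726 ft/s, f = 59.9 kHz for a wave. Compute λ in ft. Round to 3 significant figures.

0.0121 ft

Solving v = f·λ for λ: λ = v/f.
v = 726 ft/s = 221.3 m/s; f = 59.9 kHz = 59900 Hz.
λ = 0.003694 m
0.003694 m × (1 ft / 0.3048 m) = 0.01212 ft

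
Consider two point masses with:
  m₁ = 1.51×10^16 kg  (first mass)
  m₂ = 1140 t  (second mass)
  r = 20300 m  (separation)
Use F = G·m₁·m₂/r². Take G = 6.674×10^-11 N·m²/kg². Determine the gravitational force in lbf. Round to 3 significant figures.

627 lbf

Directly: F = Gm₁m₂/r².
m₁ = 1.51×10^16 kg; m₂ = 1140 t = 1.140×10^6 kg; r = 20300 m; G = 6.674×10^-11 N·m²/kg².
F = 2788 N  (the unit combination reduces to kg·m/s² = N)
2788 N × (1 lbf / 4.448 N) = 626.7 lbf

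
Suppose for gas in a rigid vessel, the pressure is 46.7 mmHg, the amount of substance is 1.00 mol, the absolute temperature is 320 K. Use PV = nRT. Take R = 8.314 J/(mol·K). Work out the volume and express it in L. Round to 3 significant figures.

427 L

From the ideal-gas law: V = nRT/P.
P = 46.7 mmHg = 6226 Pa; n = 1.00 mol; T = 320 K; R = 8.314 J/(mol·K).
V = 0.4273 m³
0.4273 m³ × (1 L / 0.001000 m³) = 427.3 L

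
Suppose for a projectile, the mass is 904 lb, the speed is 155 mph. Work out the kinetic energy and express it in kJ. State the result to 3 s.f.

Directly: KE = ½mv².
m = 904 lb = 410.0 kg; v = 155 mph = 69.29 m/s.
KE = 9.844×10^5 J
9.844×10^5 J × (1 kJ / 1000 J) = 984.4 kJ

984 kJ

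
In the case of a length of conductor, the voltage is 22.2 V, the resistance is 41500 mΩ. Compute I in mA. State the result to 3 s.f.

535 mA

From Ohm's law: I = V/R.
V = 22.2 V; R = 41500 mΩ = 41.50 Ω.
I = 0.5349 A
0.5349 A × (1 mA / 0.001000 A) = 534.9 mA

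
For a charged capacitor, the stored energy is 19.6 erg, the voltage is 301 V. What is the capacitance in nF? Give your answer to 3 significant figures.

0.0433 nF

Rearranging: C = 2E/V².
E = 19.6 erg = 1.960×10^-6 J; V = 301 V.
C = 4.327×10^-11 F
4.327×10^-11 F × (1 nF / 1.000×10^-9 F) = 0.04327 nF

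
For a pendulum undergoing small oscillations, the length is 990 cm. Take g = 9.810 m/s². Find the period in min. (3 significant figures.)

T is given directly by: T = 2π√(L/g).
L = 990 cm = 9.900 m; g = 9.810 m/s².
T = 6.312 s
6.312 s × (1 min / 60.00 s) = 0.1052 min

0.105 min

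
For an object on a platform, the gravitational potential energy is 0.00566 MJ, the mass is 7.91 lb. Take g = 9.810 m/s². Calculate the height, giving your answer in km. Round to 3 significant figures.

0.161 km

Rearranging PE = m·g·h for h: h = PE/(m·g).
PE = 0.00566 MJ = 5660 J; m = 7.91 lb = 3.588 kg; g = 9.810 m/s².
h = 160.8 m
160.8 m × (1 km / 1000 m) = 0.1608 km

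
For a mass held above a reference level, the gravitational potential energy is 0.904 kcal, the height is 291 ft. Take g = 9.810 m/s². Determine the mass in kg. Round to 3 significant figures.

Rearranging: m = PE/(g·h).
PE = 0.904 kcal = 3782 J; h = 291 ft = 88.70 m; g = 9.810 m/s².
m = 4.347 kg

4.35 kg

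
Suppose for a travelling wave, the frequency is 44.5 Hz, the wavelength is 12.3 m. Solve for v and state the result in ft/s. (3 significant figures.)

1800 ft/s

Directly: v = fλ.
f = 44.5 Hz; λ = 12.3 m.
v = 547.4 m/s
547.4 m/s × (1 ft/s / 0.3048 m/s) = 1796 ft/s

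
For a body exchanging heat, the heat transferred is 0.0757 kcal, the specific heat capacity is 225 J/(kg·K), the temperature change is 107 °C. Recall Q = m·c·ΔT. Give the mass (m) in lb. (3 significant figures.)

Rearranging: m = Q/(c·ΔT).
Q = 0.0757 kcal = 316.7 J; c = 225 J/(kg·K); ΔT = 107 °C = 107.0 K.
m = 0.01316 kg
0.01316 kg × (1 lb / 0.4536 kg) = 0.02900 lb

0.0290 lb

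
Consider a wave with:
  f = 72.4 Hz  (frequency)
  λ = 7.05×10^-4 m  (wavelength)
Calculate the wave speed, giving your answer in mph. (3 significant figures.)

v is given directly by: v = fλ.
f = 72.4 Hz; λ = 7.05×10^-4 m.
v = 0.05104 m/s
0.05104 m/s × (1 mph / 0.4470 m/s) = 0.1142 mph

0.114 mph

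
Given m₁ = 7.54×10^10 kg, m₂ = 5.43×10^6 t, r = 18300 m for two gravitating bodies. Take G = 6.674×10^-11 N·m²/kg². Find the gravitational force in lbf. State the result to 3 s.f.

18.3 lbf

From Newton's law of gravitation: F = Gm₁m₂/r².
m₁ = 7.54×10^10 kg; m₂ = 5.43×10^6 t = 5.430×10^9 kg; r = 18300 m; G = 6.674×10^-11 N·m²/kg².
F = 81.59 N  (the unit combination reduces to kg·m/s² = N)
81.59 N × (1 lbf / 4.448 N) = 18.34 lbf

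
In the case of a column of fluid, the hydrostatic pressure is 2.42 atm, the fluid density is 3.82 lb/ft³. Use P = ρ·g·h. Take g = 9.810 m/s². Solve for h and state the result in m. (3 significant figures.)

Rearranging P = ρ·g·h for h: h = P/(ρ·g).
P = 2.42 atm = 2.452×10^5 Pa; ρ = 3.82 lb/ft³ = 61.19 kg/m³; g = 9.810 m/s².
h = 408.5 m

408 m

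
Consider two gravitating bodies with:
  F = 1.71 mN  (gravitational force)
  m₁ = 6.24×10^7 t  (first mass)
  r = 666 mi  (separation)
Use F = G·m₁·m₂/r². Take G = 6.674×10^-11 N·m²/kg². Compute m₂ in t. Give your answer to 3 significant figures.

From Newton's law of gravitation: m₂ = F·r²/(G·m₁).
F = 1.71 mN = 0.001710 N; m₁ = 6.24×10^7 t = 6.240×10^10 kg; r = 666 mi = 1.072×10^6 m; G = 6.674×10^-11 N·m²/kg².
m₂ = 4.717×10^8 kg
4.717×10^8 kg × (1 t / 1000 kg) = 4.717×10^5 t

4.72×10^5 t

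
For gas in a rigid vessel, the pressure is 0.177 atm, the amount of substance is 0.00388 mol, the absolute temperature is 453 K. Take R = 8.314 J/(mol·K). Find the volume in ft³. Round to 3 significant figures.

0.0288 ft³

From the ideal-gas law: V = nRT/P.
P = 0.177 atm = 17935 Pa; n = 0.00388 mol; T = 453 K; R = 8.314 J/(mol·K).
V = 8.148×10^-4 m³
8.148×10^-4 m³ × (1 ft³ / 0.02832 m³) = 0.02877 ft³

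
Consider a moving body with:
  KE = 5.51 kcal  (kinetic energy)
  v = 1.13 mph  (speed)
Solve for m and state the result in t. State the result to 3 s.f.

Rearranging: m = 2·KE/v².
KE = 5.51 kcal = 23054 J; v = 1.13 mph = 0.5052 m/s.
m = 1.807×10^5 kg
1.807×10^5 kg × (1 t / 1000 kg) = 180.7 t

181 t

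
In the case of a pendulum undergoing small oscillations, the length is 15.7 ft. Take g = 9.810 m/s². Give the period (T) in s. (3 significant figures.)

Directly: T = 2π√(L/g).
L = 15.7 ft = 4.785 m; g = 9.810 m/s².
T = 4.388 s

4.39 s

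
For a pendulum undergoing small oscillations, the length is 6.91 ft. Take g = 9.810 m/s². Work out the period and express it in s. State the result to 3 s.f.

2.91 s

Directly: T = 2π√(L/g).
L = 6.91 ft = 2.106 m; g = 9.810 m/s².
T = 2.911 s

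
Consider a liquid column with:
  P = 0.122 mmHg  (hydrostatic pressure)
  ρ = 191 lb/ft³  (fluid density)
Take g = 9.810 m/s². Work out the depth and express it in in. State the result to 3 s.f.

Solving P = ρ·g·h for h: h = P/(ρ·g).
P = 0.122 mmHg = 16.27 Pa; ρ = 191 lb/ft³ = 3060 kg/m³; g = 9.810 m/s².
h = 5.419×10^-4 m
5.419×10^-4 m × (1 in / 0.02540 m) = 0.02134 in

0.0213 in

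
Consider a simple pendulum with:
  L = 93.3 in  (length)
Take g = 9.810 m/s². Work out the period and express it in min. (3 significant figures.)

Directly: T = 2π√(L/g).
L = 93.3 in = 2.370 m; g = 9.810 m/s².
T = 3.088 s
3.088 s × (1 min / 60.00 s) = 0.05147 min

0.0515 min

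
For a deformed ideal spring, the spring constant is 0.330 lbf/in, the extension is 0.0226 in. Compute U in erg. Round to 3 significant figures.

95.2 erg

Directly: U = ½kx².
k = 0.330 lbf/in = 57.79 N/m; x = 0.0226 in = 5.740×10^-4 m.
U = 9.522×10^-6 J
9.522×10^-6 J × (1 erg / 1.000×10^-7 J) = 95.22 erg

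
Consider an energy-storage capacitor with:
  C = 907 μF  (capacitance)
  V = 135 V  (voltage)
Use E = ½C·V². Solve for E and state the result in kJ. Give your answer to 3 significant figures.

0.00827 kJ

E is given directly by: E = ½CV².
C = 907 μF = 9.070×10^-4 F; V = 135 V.
E = 8.265 J
8.265 J × (1 kJ / 1000 J) = 0.008265 kJ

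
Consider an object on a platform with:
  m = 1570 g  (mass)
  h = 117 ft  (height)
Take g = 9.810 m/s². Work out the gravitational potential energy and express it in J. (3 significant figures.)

Directly: PE = mgh.
m = 1570 g = 1.570 kg; h = 117 ft = 35.66 m; g = 9.810 m/s².
PE = 549.2 J  (the unit combination reduces to kg·m²/s² = J)

549 J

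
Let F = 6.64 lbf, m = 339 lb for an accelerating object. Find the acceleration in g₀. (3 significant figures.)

Solving F = m·a for a: a = F/m.
F = 6.64 lbf = 29.54 N; m = 339 lb = 153.8 kg.
a = 0.1921 m/s²
0.1921 m/s² × (1 g₀ / 9.807 m/s²) = 0.01959 g₀

0.0196 g₀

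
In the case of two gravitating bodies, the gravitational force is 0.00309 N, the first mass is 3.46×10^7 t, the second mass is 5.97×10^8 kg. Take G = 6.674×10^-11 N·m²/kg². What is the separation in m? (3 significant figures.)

6.68×10^5 m

From Newton's law of gravitation: r = √(G·m₁m₂/F).
F = 0.00309 N; m₁ = 3.46×10^7 t = 3.460×10^10 kg; m₂ = 5.97×10^8 kg; G = 6.674×10^-11 N·m²/kg².
r = 6.679×10^5 m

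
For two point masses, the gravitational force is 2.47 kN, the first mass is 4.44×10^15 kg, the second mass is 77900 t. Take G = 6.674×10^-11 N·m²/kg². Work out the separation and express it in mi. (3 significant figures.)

60.1 mi

From Newton's law of gravitation: r = √(G·m₁m₂/F).
F = 2.47 kN = 2470 N; m₁ = 4.44×10^15 kg; m₂ = 77900 t = 7.790×10^7 kg; G = 6.674×10^-11 N·m²/kg².
r = 96673 m
96673 m × (1 mi / 1609 m) = 60.07 mi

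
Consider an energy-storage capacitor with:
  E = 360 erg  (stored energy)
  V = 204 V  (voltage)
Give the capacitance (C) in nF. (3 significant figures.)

Rearranging E = ½C·V² for C: C = 2E/V².
E = 360 erg = 3.600×10^-5 J; V = 204 V.
C = 1.730×10^-9 F
1.730×10^-9 F × (1 nF / 1.000×10^-9 F) = 1.730 nF

1.73 nF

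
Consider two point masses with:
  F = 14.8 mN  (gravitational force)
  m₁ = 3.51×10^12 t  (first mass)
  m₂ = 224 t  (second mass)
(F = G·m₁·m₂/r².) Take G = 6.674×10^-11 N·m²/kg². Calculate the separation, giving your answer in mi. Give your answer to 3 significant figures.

1170 mi

From Newton's law of gravitation: r = √(G·m₁m₂/F).
F = 14.8 mN = 0.01480 N; m₁ = 3.51×10^12 t = 3.510×10^15 kg; m₂ = 224 t = 2.240×10^5 kg; G = 6.674×10^-11 N·m²/kg².
r = 1.883×10^6 m
1.883×10^6 m × (1 mi / 1609 m) = 1170 mi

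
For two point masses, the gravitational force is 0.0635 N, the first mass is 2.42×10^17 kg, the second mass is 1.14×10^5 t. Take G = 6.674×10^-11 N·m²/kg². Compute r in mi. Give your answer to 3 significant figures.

Rearranging F = G·m₁·m₂/r² for r: r = √(G·m₁m₂/F).
F = 0.0635 N; m₁ = 2.42×10^17 kg; m₂ = 1.14×10^5 t = 1.140×10^8 kg; G = 6.674×10^-11 N·m²/kg².
r = 1.703×10^8 m
1.703×10^8 m × (1 mi / 1609 m) = 1.058×10^5 mi

1.06×10^5 mi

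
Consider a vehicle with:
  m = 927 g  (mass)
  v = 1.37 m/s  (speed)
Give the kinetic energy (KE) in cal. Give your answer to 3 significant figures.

0.208 cal

Directly: KE = ½mv².
m = 927 g = 0.9270 kg; v = 1.37 m/s.
KE = 0.8699 J
0.8699 J × (1 cal / 4.184 J) = 0.2079 cal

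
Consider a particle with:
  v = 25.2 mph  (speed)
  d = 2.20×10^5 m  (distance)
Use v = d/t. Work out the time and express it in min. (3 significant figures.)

Rearranging v = d/t for t: t = d/v.
v = 25.2 mph = 11.27 m/s; d = 2.20×10^5 m.
t = 19529 s
19529 s × (1 min / 60.00 s) = 325.5 min

325 min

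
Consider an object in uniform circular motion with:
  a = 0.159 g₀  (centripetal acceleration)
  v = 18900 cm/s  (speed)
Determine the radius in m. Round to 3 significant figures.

22900 m

Solving a = v²/r for r: r = v²/a.
a = 0.159 g₀ = 1.559 m/s²; v = 18900 cm/s = 189.0 m/s.
r = 22909 m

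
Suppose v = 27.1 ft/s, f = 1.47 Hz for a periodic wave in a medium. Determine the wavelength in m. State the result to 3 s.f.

5.62 m

Rearranging: λ = v/f.
v = 27.1 ft/s = 8.260 m/s; f = 1.47 Hz.
λ = 5.619 m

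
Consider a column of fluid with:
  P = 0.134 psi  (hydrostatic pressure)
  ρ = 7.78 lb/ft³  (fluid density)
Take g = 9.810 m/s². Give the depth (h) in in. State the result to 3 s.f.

29.8 in

Solving P = ρ·g·h for h: h = P/(ρ·g).
P = 0.134 psi = 923.9 Pa; ρ = 7.78 lb/ft³ = 124.6 kg/m³; g = 9.810 m/s².
h = 0.7557 m
0.7557 m × (1 in / 0.02540 m) = 29.75 in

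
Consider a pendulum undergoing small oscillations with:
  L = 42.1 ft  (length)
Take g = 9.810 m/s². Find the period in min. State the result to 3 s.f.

0.120 min

Directly: T = 2π√(L/g).
L = 42.1 ft = 12.83 m; g = 9.810 m/s².
T = 7.186 s
7.186 s × (1 min / 60.00 s) = 0.1198 min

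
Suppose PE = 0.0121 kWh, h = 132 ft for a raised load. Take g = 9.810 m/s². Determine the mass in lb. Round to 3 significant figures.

243 lb

Solving PE = m·g·h for m: m = PE/(g·h).
PE = 0.0121 kWh = 43560 J; h = 132 ft = 40.23 m; g = 9.810 m/s².
m = 110.4 kg
110.4 kg × (1 lb / 0.4536 kg) = 243.3 lb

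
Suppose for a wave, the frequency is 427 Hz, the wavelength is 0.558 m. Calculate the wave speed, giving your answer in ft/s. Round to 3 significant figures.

782 ft/s

Directly: v = fλ.
f = 427 Hz; λ = 0.558 m.
v = 238.3 m/s
238.3 m/s × (1 ft/s / 0.3048 m/s) = 781.7 ft/s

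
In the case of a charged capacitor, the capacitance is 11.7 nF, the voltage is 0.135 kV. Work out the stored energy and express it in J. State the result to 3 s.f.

1.07×10^-4 J

E is given directly by: E = ½CV².
C = 11.7 nF = 1.170×10^-8 F; V = 0.135 kV = 135.0 V.
E = 1.066×10^-4 J  (the unit combination reduces to kg·m²/s² = J)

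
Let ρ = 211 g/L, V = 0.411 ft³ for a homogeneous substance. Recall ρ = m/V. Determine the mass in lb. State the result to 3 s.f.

5.41 lb

Rearranging ρ = m/V for m: m = ρV.
ρ = 211 g/L = 211.0 kg/m³; V = 0.411 ft³ = 0.01164 m³.
m = 2.456 kg
2.456 kg × (1 lb / 0.4536 kg) = 5.414 lb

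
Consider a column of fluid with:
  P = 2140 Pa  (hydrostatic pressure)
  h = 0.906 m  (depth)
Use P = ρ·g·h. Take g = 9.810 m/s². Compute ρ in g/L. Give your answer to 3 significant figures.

241 g/L

Rearranging: ρ = P/(g·h).
P = 2140 Pa; h = 0.906 m; g = 9.810 m/s².
ρ = 240.8 kg/m³
Since 1 g/L = 1 kg/m³, 240.8 g/L.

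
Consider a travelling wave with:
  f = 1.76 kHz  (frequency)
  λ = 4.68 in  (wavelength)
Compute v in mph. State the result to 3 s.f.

468 mph

v is given directly by: v = fλ.
f = 1.76 kHz = 1760 Hz; λ = 4.68 in = 0.1189 m.
v = 209.2 m/s
209.2 m/s × (1 mph / 0.4470 m/s) = 468.0 mph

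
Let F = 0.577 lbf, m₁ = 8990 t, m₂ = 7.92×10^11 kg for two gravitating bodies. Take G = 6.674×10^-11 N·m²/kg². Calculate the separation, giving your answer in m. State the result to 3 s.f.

From Newton's law of gravitation: r = √(G·m₁m₂/F).
F = 0.577 lbf = 2.567 N; m₁ = 8990 t = 8.990×10^6 kg; m₂ = 7.92×10^11 kg; G = 6.674×10^-11 N·m²/kg².
r = 13607 m

13600 m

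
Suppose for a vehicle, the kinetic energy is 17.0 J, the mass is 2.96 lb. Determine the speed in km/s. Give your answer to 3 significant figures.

Solving KE = ½mv² for v: v = √(2·KE/m).
KE = 17.0 J; m = 2.96 lb = 1.343 kg.
v = 5.032 m/s
5.032 m/s × (1 km/s / 1000 m/s) = 0.005032 km/s

0.00503 km/s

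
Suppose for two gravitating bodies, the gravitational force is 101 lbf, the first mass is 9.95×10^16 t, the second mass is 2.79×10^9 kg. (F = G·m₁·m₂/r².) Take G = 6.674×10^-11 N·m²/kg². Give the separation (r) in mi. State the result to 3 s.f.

1.26×10^5 mi

From Newton's law of gravitation: r = √(G·m₁m₂/F).
F = 101 lbf = 449.3 N; m₁ = 9.95×10^16 t = 9.950×10^19 kg; m₂ = 2.79×10^9 kg; G = 6.674×10^-11 N·m²/kg².
r = 2.031×10^8 m
2.031×10^8 m × (1 mi / 1609 m) = 1.262×10^5 mi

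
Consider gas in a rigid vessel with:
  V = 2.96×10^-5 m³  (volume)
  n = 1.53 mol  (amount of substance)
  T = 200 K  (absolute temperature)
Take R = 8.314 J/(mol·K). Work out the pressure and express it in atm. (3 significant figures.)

From the ideal-gas law: P = nRT/V.
V = 2.96×10^-5 m³; n = 1.53 mol; T = 200 K; R = 8.314 J/(mol·K).
P = 8.595×10^7 Pa
8.595×10^7 Pa × (1 atm / 1.013×10^5 Pa) = 848.2 atm

848 atm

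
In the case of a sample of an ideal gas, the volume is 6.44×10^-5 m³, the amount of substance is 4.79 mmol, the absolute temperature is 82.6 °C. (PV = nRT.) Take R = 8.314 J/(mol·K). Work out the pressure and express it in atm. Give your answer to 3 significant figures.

P is given directly by: P = nRT/V.
V = 6.44×10^-5 m³; n = 4.79 mmol = 0.004790 mol; T = 82.6 °C = 355.8 K; R = 8.314 J/(mol·K).
P = 2.200×10^5 Pa
2.200×10^5 Pa × (1 atm / 1.013×10^5 Pa) = 2.171 atm

2.17 atm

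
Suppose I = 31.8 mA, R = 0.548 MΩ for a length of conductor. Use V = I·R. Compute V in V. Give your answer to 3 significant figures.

17400 V

From Ohm's law: V = IR.
I = 31.8 mA = 0.03180 A; R = 0.548 MΩ = 5.480×10^5 Ω.
V = 17426 V  (the unit combination reduces to kg·m²/(A·s³) = V)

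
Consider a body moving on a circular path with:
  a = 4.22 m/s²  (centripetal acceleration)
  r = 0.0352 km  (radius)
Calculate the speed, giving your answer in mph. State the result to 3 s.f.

Solving a = v²/r for v: v = √(a·r).
a = 4.22 m/s²; r = 0.0352 km = 35.20 m.
v = 12.19 m/s
12.19 m/s × (1 mph / 0.4470 m/s) = 27.26 mph

27.3 mph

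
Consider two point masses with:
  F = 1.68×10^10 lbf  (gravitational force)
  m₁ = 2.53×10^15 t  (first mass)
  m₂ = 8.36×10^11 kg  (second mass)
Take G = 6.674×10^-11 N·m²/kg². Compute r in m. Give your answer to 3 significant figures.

43500 m

From Newton's law of gravitation: r = √(G·m₁m₂/F).
F = 1.68×10^10 lbf = 7.473×10^10 N; m₁ = 2.53×10^15 t = 2.530×10^18 kg; m₂ = 8.36×10^11 kg; G = 6.674×10^-11 N·m²/kg².
r = 43462 m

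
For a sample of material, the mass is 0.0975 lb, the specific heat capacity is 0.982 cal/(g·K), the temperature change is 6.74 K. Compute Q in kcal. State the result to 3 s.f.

Q is given directly by: Q = mcΔT.
m = 0.0975 lb = 0.04423 kg; c = 0.982 cal/(g·K) = 4109 J/(kg·K); ΔT = 6.74 K.
Q = 1225 J
1225 J × (1 kcal / 4184 J) = 0.2927 kcal

0.293 kcal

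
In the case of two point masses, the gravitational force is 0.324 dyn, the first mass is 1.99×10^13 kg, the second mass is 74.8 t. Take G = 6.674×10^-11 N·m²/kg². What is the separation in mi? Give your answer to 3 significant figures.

3440 mi

From Newton's law of gravitation: r = √(G·m₁m₂/F).
F = 0.324 dyn = 3.240×10^-6 N; m₁ = 1.99×10^13 kg; m₂ = 74.8 t = 74800 kg; G = 6.674×10^-11 N·m²/kg².
r = 5.537×10^6 m
5.537×10^6 m × (1 mi / 1609 m) = 3441 mi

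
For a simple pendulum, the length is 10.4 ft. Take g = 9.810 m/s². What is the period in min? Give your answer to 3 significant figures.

T is given directly by: T = 2π√(L/g).
L = 10.4 ft = 3.170 m; g = 9.810 m/s².
T = 3.572 s
3.572 s × (1 min / 60.00 s) = 0.05953 min

0.0595 min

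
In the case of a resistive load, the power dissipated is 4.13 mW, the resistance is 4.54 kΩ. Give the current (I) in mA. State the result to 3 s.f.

0.954 mA

Rearranging: I = √(P/R).
P = 4.13 mW = 0.004130 W; R = 4.54 kΩ = 4540 Ω.
I = 9.538×10^-4 A
9.538×10^-4 A × (1 mA / 0.001000 A) = 0.9538 mA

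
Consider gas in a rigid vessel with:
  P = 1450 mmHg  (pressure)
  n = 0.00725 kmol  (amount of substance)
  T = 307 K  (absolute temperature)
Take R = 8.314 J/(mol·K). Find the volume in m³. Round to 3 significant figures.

0.0957 m³

Rearranging: V = nRT/P.
P = 1450 mmHg = 1.933×10^5 Pa; n = 0.00725 kmol = 7.250 mol; T = 307 K; R = 8.314 J/(mol·K).
V = 0.09572 m³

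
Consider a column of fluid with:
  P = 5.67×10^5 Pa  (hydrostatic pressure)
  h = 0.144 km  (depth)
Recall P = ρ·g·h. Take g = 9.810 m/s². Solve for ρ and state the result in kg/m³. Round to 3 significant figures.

Rearranging P = ρ·g·h for ρ: ρ = P/(g·h).
P = 5.67×10^5 Pa; h = 0.144 km = 144.0 m; g = 9.810 m/s².
ρ = 401.4 kg/m³

401 kg/m³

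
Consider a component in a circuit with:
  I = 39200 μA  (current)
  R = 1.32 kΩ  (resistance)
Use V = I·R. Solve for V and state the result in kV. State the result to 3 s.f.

From Ohm's law: V = IR.
I = 39200 μA = 0.03920 A; R = 1.32 kΩ = 1320 Ω.
V = 51.74 V
51.74 V × (1 kV / 1000 V) = 0.05174 kV

0.0517 kV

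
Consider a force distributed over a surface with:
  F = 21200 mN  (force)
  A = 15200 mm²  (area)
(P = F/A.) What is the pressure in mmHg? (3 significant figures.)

P is given directly by: P = F/A.
F = 21200 mN = 21.20 N; A = 15200 mm² = 0.01520 m².
P = 1395 Pa  (the unit combination reduces to kg/(m·s²) = Pa)
1395 Pa × (1 mmHg / 133.3 Pa) = 10.46 mmHg

10.5 mmHg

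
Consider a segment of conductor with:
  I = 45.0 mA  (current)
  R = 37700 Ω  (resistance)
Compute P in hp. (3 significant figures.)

0.102 hp

Directly: P = I²R.
I = 45.0 mA = 0.04500 A; R = 37700 Ω.
P = 76.34 W  (the unit combination reduces to kg·m²/s³ = W)
76.34 W × (1 hp / 745.7 W) = 0.1024 hp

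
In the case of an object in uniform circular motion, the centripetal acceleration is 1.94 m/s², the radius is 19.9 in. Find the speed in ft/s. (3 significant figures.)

Rearranging a = v²/r for v: v = √(a·r).
a = 1.94 m/s²; r = 19.9 in = 0.5055 m.
v = 0.9902 m/s
0.9902 m/s × (1 ft/s / 0.3048 m/s) = 3.249 ft/s

3.25 ft/s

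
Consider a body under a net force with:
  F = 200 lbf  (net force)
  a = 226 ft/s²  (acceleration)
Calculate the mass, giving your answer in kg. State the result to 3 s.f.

12.9 kg

From Newton's second law: m = F/a.
F = 200 lbf = 889.6 N; a = 226 ft/s² = 68.88 m/s².
m = 12.91 kg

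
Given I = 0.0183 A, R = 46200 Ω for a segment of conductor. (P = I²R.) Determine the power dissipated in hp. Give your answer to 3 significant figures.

P is given directly by: P = I²R.
I = 0.0183 A; R = 46200 Ω.
P = 15.47 W
15.47 W × (1 hp / 745.7 W) = 0.02075 hp

0.0207 hp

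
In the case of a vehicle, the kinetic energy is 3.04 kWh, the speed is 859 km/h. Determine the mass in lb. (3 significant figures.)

Rearranging: m = 2·KE/v².
KE = 3.04 kWh = 1.094×10^7 J; v = 859 km/h = 238.6 m/s.
m = 384.4 kg
384.4 kg × (1 lb / 0.4536 kg) = 847.5 lb

848 lb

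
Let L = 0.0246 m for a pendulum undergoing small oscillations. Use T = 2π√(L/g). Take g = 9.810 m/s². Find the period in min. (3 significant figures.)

0.00524 min

T is given directly by: T = 2π√(L/g).
L = 0.0246 m; g = 9.810 m/s².
T = 0.3146 s
0.3146 s × (1 min / 60.00 s) = 0.005244 min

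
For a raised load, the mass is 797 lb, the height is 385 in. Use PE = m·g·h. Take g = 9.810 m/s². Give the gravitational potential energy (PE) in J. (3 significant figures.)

34700 J

PE is given directly by: PE = mgh.
m = 797 lb = 361.5 kg; h = 385 in = 9.779 m; g = 9.810 m/s².
PE = 34681 J  (the unit combination reduces to kg·m²/s² = J)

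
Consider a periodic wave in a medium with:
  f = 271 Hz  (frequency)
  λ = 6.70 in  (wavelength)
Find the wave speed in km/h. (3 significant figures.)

v is given directly by: v = fλ.
f = 271 Hz; λ = 6.70 in = 0.1702 m.
v = 46.12 m/s
46.12 m/s × (1 km/h / 0.2778 m/s) = 166.0 km/h

166 km/h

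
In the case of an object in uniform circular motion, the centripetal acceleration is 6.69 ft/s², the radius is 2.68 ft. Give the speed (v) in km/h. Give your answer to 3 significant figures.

4.65 km/h

Solving a = v²/r for v: v = √(a·r).
a = 6.69 ft/s² = 2.039 m/s²; r = 2.68 ft = 0.8169 m.
v = 1.291 m/s
1.291 m/s × (1 km/h / 0.2778 m/s) = 4.646 km/h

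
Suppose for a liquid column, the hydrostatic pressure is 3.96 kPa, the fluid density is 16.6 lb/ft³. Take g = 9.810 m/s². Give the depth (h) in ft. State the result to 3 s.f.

4.98 ft

Rearranging P = ρ·g·h for h: h = P/(ρ·g).
P = 3.96 kPa = 3960 Pa; ρ = 16.6 lb/ft³ = 265.9 kg/m³; g = 9.810 m/s².
h = 1.518 m
1.518 m × (1 ft / 0.3048 m) = 4.981 ft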